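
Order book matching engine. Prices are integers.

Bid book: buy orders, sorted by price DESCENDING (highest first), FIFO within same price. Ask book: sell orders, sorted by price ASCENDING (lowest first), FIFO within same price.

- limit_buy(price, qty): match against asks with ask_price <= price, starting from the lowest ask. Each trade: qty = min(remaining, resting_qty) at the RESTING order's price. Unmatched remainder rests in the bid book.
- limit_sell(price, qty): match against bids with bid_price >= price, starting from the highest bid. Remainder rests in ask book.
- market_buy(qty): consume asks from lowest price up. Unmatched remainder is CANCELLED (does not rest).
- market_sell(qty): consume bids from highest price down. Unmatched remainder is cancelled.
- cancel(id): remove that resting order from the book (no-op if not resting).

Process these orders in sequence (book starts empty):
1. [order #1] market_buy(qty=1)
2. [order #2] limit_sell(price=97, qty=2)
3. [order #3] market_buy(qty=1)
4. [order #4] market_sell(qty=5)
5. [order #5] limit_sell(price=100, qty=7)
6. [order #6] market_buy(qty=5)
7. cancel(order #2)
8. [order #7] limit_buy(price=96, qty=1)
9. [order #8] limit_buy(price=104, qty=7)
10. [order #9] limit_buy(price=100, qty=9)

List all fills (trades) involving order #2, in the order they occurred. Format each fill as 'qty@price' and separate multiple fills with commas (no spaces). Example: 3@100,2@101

Answer: 1@97,1@97

Derivation:
After op 1 [order #1] market_buy(qty=1): fills=none; bids=[-] asks=[-]
After op 2 [order #2] limit_sell(price=97, qty=2): fills=none; bids=[-] asks=[#2:2@97]
After op 3 [order #3] market_buy(qty=1): fills=#3x#2:1@97; bids=[-] asks=[#2:1@97]
After op 4 [order #4] market_sell(qty=5): fills=none; bids=[-] asks=[#2:1@97]
After op 5 [order #5] limit_sell(price=100, qty=7): fills=none; bids=[-] asks=[#2:1@97 #5:7@100]
After op 6 [order #6] market_buy(qty=5): fills=#6x#2:1@97 #6x#5:4@100; bids=[-] asks=[#5:3@100]
After op 7 cancel(order #2): fills=none; bids=[-] asks=[#5:3@100]
After op 8 [order #7] limit_buy(price=96, qty=1): fills=none; bids=[#7:1@96] asks=[#5:3@100]
After op 9 [order #8] limit_buy(price=104, qty=7): fills=#8x#5:3@100; bids=[#8:4@104 #7:1@96] asks=[-]
After op 10 [order #9] limit_buy(price=100, qty=9): fills=none; bids=[#8:4@104 #9:9@100 #7:1@96] asks=[-]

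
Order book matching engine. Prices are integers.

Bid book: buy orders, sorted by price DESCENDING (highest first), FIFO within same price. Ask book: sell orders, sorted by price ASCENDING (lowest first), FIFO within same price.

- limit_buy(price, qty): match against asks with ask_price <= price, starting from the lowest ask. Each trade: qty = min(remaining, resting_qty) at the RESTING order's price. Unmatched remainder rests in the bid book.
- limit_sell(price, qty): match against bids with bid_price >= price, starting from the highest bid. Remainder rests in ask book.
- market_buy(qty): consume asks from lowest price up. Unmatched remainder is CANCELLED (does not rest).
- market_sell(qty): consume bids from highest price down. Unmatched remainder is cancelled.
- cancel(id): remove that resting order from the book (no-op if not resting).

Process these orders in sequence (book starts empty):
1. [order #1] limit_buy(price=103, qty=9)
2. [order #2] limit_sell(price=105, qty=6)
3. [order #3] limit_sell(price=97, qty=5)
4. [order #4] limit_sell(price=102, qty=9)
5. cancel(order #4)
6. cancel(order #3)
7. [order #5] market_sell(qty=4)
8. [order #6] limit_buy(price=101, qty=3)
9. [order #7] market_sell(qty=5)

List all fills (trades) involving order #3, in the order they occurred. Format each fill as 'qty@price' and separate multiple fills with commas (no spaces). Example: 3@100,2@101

After op 1 [order #1] limit_buy(price=103, qty=9): fills=none; bids=[#1:9@103] asks=[-]
After op 2 [order #2] limit_sell(price=105, qty=6): fills=none; bids=[#1:9@103] asks=[#2:6@105]
After op 3 [order #3] limit_sell(price=97, qty=5): fills=#1x#3:5@103; bids=[#1:4@103] asks=[#2:6@105]
After op 4 [order #4] limit_sell(price=102, qty=9): fills=#1x#4:4@103; bids=[-] asks=[#4:5@102 #2:6@105]
After op 5 cancel(order #4): fills=none; bids=[-] asks=[#2:6@105]
After op 6 cancel(order #3): fills=none; bids=[-] asks=[#2:6@105]
After op 7 [order #5] market_sell(qty=4): fills=none; bids=[-] asks=[#2:6@105]
After op 8 [order #6] limit_buy(price=101, qty=3): fills=none; bids=[#6:3@101] asks=[#2:6@105]
After op 9 [order #7] market_sell(qty=5): fills=#6x#7:3@101; bids=[-] asks=[#2:6@105]

Answer: 5@103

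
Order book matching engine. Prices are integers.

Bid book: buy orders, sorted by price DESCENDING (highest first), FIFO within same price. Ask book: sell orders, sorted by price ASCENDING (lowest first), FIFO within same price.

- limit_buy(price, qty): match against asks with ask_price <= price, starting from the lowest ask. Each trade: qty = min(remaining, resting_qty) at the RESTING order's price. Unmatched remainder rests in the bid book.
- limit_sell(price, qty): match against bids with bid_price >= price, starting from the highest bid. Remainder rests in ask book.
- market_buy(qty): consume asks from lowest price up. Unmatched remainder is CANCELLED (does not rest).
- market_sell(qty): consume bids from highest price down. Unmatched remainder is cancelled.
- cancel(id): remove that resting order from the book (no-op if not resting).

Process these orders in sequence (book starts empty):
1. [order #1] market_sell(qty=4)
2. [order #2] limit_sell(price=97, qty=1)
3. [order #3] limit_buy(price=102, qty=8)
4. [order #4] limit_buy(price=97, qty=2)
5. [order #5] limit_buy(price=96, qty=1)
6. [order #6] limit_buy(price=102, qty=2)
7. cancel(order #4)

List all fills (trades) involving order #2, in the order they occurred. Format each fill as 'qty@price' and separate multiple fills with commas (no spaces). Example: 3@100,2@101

After op 1 [order #1] market_sell(qty=4): fills=none; bids=[-] asks=[-]
After op 2 [order #2] limit_sell(price=97, qty=1): fills=none; bids=[-] asks=[#2:1@97]
After op 3 [order #3] limit_buy(price=102, qty=8): fills=#3x#2:1@97; bids=[#3:7@102] asks=[-]
After op 4 [order #4] limit_buy(price=97, qty=2): fills=none; bids=[#3:7@102 #4:2@97] asks=[-]
After op 5 [order #5] limit_buy(price=96, qty=1): fills=none; bids=[#3:7@102 #4:2@97 #5:1@96] asks=[-]
After op 6 [order #6] limit_buy(price=102, qty=2): fills=none; bids=[#3:7@102 #6:2@102 #4:2@97 #5:1@96] asks=[-]
After op 7 cancel(order #4): fills=none; bids=[#3:7@102 #6:2@102 #5:1@96] asks=[-]

Answer: 1@97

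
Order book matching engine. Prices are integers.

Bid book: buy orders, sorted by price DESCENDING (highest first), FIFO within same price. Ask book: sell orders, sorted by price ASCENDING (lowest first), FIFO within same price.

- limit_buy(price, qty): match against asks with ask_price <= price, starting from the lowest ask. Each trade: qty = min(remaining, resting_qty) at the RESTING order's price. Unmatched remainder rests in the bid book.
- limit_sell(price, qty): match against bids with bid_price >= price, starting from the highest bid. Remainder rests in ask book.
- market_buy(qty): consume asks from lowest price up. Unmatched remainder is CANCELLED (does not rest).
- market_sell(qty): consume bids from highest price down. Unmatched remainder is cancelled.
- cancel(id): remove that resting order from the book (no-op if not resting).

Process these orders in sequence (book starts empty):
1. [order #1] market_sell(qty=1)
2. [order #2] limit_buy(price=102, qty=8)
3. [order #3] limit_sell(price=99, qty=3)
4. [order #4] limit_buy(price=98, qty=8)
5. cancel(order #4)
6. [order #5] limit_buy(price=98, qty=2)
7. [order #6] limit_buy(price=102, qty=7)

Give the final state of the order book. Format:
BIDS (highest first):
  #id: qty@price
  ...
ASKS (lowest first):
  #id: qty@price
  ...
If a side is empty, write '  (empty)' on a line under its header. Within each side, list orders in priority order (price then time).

Answer: BIDS (highest first):
  #2: 5@102
  #6: 7@102
  #5: 2@98
ASKS (lowest first):
  (empty)

Derivation:
After op 1 [order #1] market_sell(qty=1): fills=none; bids=[-] asks=[-]
After op 2 [order #2] limit_buy(price=102, qty=8): fills=none; bids=[#2:8@102] asks=[-]
After op 3 [order #3] limit_sell(price=99, qty=3): fills=#2x#3:3@102; bids=[#2:5@102] asks=[-]
After op 4 [order #4] limit_buy(price=98, qty=8): fills=none; bids=[#2:5@102 #4:8@98] asks=[-]
After op 5 cancel(order #4): fills=none; bids=[#2:5@102] asks=[-]
After op 6 [order #5] limit_buy(price=98, qty=2): fills=none; bids=[#2:5@102 #5:2@98] asks=[-]
After op 7 [order #6] limit_buy(price=102, qty=7): fills=none; bids=[#2:5@102 #6:7@102 #5:2@98] asks=[-]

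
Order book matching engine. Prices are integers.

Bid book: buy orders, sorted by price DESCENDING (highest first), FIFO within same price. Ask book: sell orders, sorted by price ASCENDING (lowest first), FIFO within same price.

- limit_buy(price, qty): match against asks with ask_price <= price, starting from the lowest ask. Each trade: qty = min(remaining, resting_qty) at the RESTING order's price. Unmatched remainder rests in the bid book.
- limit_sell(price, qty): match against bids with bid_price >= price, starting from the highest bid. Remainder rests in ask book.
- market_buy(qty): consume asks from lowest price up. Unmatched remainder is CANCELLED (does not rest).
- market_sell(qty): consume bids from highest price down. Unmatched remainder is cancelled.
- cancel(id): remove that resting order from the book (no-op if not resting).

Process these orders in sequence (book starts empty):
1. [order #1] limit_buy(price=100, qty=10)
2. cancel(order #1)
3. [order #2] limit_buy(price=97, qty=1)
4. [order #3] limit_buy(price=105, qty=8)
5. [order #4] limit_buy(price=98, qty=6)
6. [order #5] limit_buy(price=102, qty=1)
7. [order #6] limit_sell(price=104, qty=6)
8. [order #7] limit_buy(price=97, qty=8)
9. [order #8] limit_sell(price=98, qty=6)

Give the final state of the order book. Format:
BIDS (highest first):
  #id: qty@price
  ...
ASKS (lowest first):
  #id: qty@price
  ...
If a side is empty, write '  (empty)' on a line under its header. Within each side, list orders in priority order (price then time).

Answer: BIDS (highest first):
  #4: 3@98
  #2: 1@97
  #7: 8@97
ASKS (lowest first):
  (empty)

Derivation:
After op 1 [order #1] limit_buy(price=100, qty=10): fills=none; bids=[#1:10@100] asks=[-]
After op 2 cancel(order #1): fills=none; bids=[-] asks=[-]
After op 3 [order #2] limit_buy(price=97, qty=1): fills=none; bids=[#2:1@97] asks=[-]
After op 4 [order #3] limit_buy(price=105, qty=8): fills=none; bids=[#3:8@105 #2:1@97] asks=[-]
After op 5 [order #4] limit_buy(price=98, qty=6): fills=none; bids=[#3:8@105 #4:6@98 #2:1@97] asks=[-]
After op 6 [order #5] limit_buy(price=102, qty=1): fills=none; bids=[#3:8@105 #5:1@102 #4:6@98 #2:1@97] asks=[-]
After op 7 [order #6] limit_sell(price=104, qty=6): fills=#3x#6:6@105; bids=[#3:2@105 #5:1@102 #4:6@98 #2:1@97] asks=[-]
After op 8 [order #7] limit_buy(price=97, qty=8): fills=none; bids=[#3:2@105 #5:1@102 #4:6@98 #2:1@97 #7:8@97] asks=[-]
After op 9 [order #8] limit_sell(price=98, qty=6): fills=#3x#8:2@105 #5x#8:1@102 #4x#8:3@98; bids=[#4:3@98 #2:1@97 #7:8@97] asks=[-]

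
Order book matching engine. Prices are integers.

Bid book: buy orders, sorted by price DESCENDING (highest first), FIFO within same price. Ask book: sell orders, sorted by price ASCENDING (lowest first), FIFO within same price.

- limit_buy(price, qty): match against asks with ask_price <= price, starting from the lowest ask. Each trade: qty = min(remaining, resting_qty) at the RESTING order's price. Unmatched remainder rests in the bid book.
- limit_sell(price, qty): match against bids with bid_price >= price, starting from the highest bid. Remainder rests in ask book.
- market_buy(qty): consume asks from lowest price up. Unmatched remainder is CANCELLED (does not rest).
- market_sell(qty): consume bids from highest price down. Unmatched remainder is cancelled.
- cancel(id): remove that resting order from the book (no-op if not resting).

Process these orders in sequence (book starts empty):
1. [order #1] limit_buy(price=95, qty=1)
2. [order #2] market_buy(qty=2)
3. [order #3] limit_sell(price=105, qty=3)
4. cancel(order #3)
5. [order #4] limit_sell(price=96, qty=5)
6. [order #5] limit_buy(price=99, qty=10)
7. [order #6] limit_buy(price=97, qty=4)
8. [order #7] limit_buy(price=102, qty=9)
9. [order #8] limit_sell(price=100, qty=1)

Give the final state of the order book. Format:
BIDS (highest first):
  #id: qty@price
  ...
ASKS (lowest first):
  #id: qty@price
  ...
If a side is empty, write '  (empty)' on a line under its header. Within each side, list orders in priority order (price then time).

Answer: BIDS (highest first):
  #7: 8@102
  #5: 5@99
  #6: 4@97
  #1: 1@95
ASKS (lowest first):
  (empty)

Derivation:
After op 1 [order #1] limit_buy(price=95, qty=1): fills=none; bids=[#1:1@95] asks=[-]
After op 2 [order #2] market_buy(qty=2): fills=none; bids=[#1:1@95] asks=[-]
After op 3 [order #3] limit_sell(price=105, qty=3): fills=none; bids=[#1:1@95] asks=[#3:3@105]
After op 4 cancel(order #3): fills=none; bids=[#1:1@95] asks=[-]
After op 5 [order #4] limit_sell(price=96, qty=5): fills=none; bids=[#1:1@95] asks=[#4:5@96]
After op 6 [order #5] limit_buy(price=99, qty=10): fills=#5x#4:5@96; bids=[#5:5@99 #1:1@95] asks=[-]
After op 7 [order #6] limit_buy(price=97, qty=4): fills=none; bids=[#5:5@99 #6:4@97 #1:1@95] asks=[-]
After op 8 [order #7] limit_buy(price=102, qty=9): fills=none; bids=[#7:9@102 #5:5@99 #6:4@97 #1:1@95] asks=[-]
After op 9 [order #8] limit_sell(price=100, qty=1): fills=#7x#8:1@102; bids=[#7:8@102 #5:5@99 #6:4@97 #1:1@95] asks=[-]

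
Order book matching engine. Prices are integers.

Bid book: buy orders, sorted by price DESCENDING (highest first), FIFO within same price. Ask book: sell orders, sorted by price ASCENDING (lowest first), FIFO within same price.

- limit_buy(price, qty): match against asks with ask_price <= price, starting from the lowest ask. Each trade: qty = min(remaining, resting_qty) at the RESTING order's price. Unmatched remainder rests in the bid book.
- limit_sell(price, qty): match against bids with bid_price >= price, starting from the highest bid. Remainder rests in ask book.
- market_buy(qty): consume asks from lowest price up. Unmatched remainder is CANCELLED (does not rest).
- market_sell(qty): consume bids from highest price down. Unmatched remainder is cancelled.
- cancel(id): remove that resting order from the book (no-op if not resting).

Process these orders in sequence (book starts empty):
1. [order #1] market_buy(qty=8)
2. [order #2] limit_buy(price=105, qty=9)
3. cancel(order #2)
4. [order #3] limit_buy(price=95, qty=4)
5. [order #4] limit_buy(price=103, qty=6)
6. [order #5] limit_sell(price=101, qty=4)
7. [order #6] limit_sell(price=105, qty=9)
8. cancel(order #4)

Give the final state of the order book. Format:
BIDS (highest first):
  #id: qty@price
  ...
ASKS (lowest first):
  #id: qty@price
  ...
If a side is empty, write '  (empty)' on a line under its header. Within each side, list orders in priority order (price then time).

After op 1 [order #1] market_buy(qty=8): fills=none; bids=[-] asks=[-]
After op 2 [order #2] limit_buy(price=105, qty=9): fills=none; bids=[#2:9@105] asks=[-]
After op 3 cancel(order #2): fills=none; bids=[-] asks=[-]
After op 4 [order #3] limit_buy(price=95, qty=4): fills=none; bids=[#3:4@95] asks=[-]
After op 5 [order #4] limit_buy(price=103, qty=6): fills=none; bids=[#4:6@103 #3:4@95] asks=[-]
After op 6 [order #5] limit_sell(price=101, qty=4): fills=#4x#5:4@103; bids=[#4:2@103 #3:4@95] asks=[-]
After op 7 [order #6] limit_sell(price=105, qty=9): fills=none; bids=[#4:2@103 #3:4@95] asks=[#6:9@105]
After op 8 cancel(order #4): fills=none; bids=[#3:4@95] asks=[#6:9@105]

Answer: BIDS (highest first):
  #3: 4@95
ASKS (lowest first):
  #6: 9@105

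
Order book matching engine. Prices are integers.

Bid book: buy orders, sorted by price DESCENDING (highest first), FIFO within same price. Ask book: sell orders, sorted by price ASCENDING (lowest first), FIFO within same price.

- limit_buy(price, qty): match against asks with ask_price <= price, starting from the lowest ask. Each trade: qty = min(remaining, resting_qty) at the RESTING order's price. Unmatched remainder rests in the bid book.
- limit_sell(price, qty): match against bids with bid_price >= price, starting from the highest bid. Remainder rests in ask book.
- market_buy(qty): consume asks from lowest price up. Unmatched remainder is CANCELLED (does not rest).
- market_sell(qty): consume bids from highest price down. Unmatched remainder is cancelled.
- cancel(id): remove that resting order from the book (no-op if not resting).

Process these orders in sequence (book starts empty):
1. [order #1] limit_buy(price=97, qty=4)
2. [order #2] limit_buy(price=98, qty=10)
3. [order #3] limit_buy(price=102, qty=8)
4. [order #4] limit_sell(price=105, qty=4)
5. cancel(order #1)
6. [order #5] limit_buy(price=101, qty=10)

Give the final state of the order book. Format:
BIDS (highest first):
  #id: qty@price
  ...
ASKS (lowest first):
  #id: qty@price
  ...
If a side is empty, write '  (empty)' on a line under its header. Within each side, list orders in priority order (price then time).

After op 1 [order #1] limit_buy(price=97, qty=4): fills=none; bids=[#1:4@97] asks=[-]
After op 2 [order #2] limit_buy(price=98, qty=10): fills=none; bids=[#2:10@98 #1:4@97] asks=[-]
After op 3 [order #3] limit_buy(price=102, qty=8): fills=none; bids=[#3:8@102 #2:10@98 #1:4@97] asks=[-]
After op 4 [order #4] limit_sell(price=105, qty=4): fills=none; bids=[#3:8@102 #2:10@98 #1:4@97] asks=[#4:4@105]
After op 5 cancel(order #1): fills=none; bids=[#3:8@102 #2:10@98] asks=[#4:4@105]
After op 6 [order #5] limit_buy(price=101, qty=10): fills=none; bids=[#3:8@102 #5:10@101 #2:10@98] asks=[#4:4@105]

Answer: BIDS (highest first):
  #3: 8@102
  #5: 10@101
  #2: 10@98
ASKS (lowest first):
  #4: 4@105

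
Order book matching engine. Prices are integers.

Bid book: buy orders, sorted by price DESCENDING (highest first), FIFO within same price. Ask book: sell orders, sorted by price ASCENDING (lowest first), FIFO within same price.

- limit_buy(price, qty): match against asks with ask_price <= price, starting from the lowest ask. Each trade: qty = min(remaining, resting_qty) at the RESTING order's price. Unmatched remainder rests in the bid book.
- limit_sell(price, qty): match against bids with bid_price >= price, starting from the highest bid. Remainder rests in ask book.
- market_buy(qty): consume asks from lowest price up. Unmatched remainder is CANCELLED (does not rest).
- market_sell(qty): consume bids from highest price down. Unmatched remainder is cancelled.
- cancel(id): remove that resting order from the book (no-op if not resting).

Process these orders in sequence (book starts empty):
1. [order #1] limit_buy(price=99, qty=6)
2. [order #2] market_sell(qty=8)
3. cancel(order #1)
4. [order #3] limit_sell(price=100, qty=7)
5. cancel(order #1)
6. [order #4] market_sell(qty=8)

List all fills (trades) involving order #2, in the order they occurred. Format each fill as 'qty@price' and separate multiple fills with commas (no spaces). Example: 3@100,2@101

After op 1 [order #1] limit_buy(price=99, qty=6): fills=none; bids=[#1:6@99] asks=[-]
After op 2 [order #2] market_sell(qty=8): fills=#1x#2:6@99; bids=[-] asks=[-]
After op 3 cancel(order #1): fills=none; bids=[-] asks=[-]
After op 4 [order #3] limit_sell(price=100, qty=7): fills=none; bids=[-] asks=[#3:7@100]
After op 5 cancel(order #1): fills=none; bids=[-] asks=[#3:7@100]
After op 6 [order #4] market_sell(qty=8): fills=none; bids=[-] asks=[#3:7@100]

Answer: 6@99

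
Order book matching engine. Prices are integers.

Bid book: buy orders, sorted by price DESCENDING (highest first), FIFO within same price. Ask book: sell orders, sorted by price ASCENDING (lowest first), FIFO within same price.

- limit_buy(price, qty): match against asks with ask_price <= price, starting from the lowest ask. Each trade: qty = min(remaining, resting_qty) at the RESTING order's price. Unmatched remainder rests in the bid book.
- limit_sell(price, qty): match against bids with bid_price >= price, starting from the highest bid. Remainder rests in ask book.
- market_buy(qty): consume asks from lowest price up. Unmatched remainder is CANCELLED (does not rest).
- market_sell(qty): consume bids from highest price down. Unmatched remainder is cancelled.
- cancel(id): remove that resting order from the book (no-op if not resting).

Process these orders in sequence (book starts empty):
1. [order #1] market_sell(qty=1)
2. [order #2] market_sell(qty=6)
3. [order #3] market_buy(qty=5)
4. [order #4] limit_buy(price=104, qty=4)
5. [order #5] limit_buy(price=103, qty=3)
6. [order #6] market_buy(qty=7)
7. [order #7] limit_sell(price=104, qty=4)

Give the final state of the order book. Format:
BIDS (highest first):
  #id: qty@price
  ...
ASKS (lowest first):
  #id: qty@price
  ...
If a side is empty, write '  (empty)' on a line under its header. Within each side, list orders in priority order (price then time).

Answer: BIDS (highest first):
  #5: 3@103
ASKS (lowest first):
  (empty)

Derivation:
After op 1 [order #1] market_sell(qty=1): fills=none; bids=[-] asks=[-]
After op 2 [order #2] market_sell(qty=6): fills=none; bids=[-] asks=[-]
After op 3 [order #3] market_buy(qty=5): fills=none; bids=[-] asks=[-]
After op 4 [order #4] limit_buy(price=104, qty=4): fills=none; bids=[#4:4@104] asks=[-]
After op 5 [order #5] limit_buy(price=103, qty=3): fills=none; bids=[#4:4@104 #5:3@103] asks=[-]
After op 6 [order #6] market_buy(qty=7): fills=none; bids=[#4:4@104 #5:3@103] asks=[-]
After op 7 [order #7] limit_sell(price=104, qty=4): fills=#4x#7:4@104; bids=[#5:3@103] asks=[-]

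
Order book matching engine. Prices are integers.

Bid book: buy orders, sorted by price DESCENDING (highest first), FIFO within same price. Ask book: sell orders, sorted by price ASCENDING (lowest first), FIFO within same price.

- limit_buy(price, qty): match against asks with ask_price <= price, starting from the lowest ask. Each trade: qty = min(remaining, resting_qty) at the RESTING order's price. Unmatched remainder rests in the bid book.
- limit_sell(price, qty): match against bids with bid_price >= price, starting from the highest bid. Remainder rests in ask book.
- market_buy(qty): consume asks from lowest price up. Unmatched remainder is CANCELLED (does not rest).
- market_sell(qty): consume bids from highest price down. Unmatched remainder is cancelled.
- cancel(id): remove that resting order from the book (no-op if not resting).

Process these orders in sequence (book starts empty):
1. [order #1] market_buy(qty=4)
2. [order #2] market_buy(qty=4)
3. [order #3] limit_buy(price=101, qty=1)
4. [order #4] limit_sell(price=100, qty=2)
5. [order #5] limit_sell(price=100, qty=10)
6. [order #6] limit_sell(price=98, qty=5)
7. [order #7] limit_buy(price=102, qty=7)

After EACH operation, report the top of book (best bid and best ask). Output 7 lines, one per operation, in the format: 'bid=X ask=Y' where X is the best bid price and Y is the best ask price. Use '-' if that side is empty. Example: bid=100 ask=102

Answer: bid=- ask=-
bid=- ask=-
bid=101 ask=-
bid=- ask=100
bid=- ask=100
bid=- ask=98
bid=- ask=100

Derivation:
After op 1 [order #1] market_buy(qty=4): fills=none; bids=[-] asks=[-]
After op 2 [order #2] market_buy(qty=4): fills=none; bids=[-] asks=[-]
After op 3 [order #3] limit_buy(price=101, qty=1): fills=none; bids=[#3:1@101] asks=[-]
After op 4 [order #4] limit_sell(price=100, qty=2): fills=#3x#4:1@101; bids=[-] asks=[#4:1@100]
After op 5 [order #5] limit_sell(price=100, qty=10): fills=none; bids=[-] asks=[#4:1@100 #5:10@100]
After op 6 [order #6] limit_sell(price=98, qty=5): fills=none; bids=[-] asks=[#6:5@98 #4:1@100 #5:10@100]
After op 7 [order #7] limit_buy(price=102, qty=7): fills=#7x#6:5@98 #7x#4:1@100 #7x#5:1@100; bids=[-] asks=[#5:9@100]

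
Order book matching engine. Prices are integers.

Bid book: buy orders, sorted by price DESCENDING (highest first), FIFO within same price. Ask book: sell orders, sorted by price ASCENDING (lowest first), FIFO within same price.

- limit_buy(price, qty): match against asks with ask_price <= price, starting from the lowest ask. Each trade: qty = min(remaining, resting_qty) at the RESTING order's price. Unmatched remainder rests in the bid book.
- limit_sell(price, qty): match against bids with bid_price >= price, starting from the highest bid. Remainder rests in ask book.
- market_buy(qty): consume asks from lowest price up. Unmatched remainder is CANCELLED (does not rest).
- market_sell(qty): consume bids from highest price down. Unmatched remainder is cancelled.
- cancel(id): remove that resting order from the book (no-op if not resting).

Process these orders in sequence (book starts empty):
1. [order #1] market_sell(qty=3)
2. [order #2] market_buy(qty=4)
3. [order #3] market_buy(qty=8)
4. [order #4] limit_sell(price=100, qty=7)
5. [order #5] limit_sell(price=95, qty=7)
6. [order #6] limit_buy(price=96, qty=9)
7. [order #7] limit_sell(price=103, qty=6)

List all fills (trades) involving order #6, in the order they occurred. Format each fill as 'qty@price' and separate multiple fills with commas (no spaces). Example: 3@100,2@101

After op 1 [order #1] market_sell(qty=3): fills=none; bids=[-] asks=[-]
After op 2 [order #2] market_buy(qty=4): fills=none; bids=[-] asks=[-]
After op 3 [order #3] market_buy(qty=8): fills=none; bids=[-] asks=[-]
After op 4 [order #4] limit_sell(price=100, qty=7): fills=none; bids=[-] asks=[#4:7@100]
After op 5 [order #5] limit_sell(price=95, qty=7): fills=none; bids=[-] asks=[#5:7@95 #4:7@100]
After op 6 [order #6] limit_buy(price=96, qty=9): fills=#6x#5:7@95; bids=[#6:2@96] asks=[#4:7@100]
After op 7 [order #7] limit_sell(price=103, qty=6): fills=none; bids=[#6:2@96] asks=[#4:7@100 #7:6@103]

Answer: 7@95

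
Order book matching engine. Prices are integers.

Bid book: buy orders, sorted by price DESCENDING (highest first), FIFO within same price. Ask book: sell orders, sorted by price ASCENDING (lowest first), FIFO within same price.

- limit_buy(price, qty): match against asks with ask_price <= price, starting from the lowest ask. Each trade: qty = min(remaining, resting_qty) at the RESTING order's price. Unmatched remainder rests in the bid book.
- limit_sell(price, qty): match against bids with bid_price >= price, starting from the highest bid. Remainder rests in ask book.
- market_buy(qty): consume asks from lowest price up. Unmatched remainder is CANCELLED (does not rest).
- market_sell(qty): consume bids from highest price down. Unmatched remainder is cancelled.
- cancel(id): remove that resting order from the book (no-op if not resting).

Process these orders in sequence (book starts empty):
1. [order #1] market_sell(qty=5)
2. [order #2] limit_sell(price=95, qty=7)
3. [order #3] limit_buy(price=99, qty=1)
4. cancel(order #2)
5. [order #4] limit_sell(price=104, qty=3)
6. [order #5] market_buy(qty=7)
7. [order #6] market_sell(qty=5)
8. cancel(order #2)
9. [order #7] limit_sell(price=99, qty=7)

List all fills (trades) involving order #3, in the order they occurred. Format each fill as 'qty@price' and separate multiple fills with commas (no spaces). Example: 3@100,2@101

Answer: 1@95

Derivation:
After op 1 [order #1] market_sell(qty=5): fills=none; bids=[-] asks=[-]
After op 2 [order #2] limit_sell(price=95, qty=7): fills=none; bids=[-] asks=[#2:7@95]
After op 3 [order #3] limit_buy(price=99, qty=1): fills=#3x#2:1@95; bids=[-] asks=[#2:6@95]
After op 4 cancel(order #2): fills=none; bids=[-] asks=[-]
After op 5 [order #4] limit_sell(price=104, qty=3): fills=none; bids=[-] asks=[#4:3@104]
After op 6 [order #5] market_buy(qty=7): fills=#5x#4:3@104; bids=[-] asks=[-]
After op 7 [order #6] market_sell(qty=5): fills=none; bids=[-] asks=[-]
After op 8 cancel(order #2): fills=none; bids=[-] asks=[-]
After op 9 [order #7] limit_sell(price=99, qty=7): fills=none; bids=[-] asks=[#7:7@99]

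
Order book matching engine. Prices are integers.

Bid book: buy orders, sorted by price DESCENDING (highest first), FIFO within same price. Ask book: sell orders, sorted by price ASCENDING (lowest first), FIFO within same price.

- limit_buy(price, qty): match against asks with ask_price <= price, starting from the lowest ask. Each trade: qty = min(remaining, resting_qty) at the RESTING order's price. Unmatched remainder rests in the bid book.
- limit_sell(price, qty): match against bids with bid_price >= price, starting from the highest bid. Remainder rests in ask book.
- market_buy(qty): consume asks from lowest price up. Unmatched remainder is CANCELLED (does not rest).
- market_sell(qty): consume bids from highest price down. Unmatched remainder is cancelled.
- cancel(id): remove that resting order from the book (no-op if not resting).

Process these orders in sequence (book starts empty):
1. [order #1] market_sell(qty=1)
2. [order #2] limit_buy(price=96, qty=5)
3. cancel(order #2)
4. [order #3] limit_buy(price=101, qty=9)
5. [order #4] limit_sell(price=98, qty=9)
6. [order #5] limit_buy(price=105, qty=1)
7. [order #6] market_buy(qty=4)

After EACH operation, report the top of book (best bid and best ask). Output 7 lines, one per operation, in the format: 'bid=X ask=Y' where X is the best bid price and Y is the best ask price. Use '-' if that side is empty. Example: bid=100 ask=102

After op 1 [order #1] market_sell(qty=1): fills=none; bids=[-] asks=[-]
After op 2 [order #2] limit_buy(price=96, qty=5): fills=none; bids=[#2:5@96] asks=[-]
After op 3 cancel(order #2): fills=none; bids=[-] asks=[-]
After op 4 [order #3] limit_buy(price=101, qty=9): fills=none; bids=[#3:9@101] asks=[-]
After op 5 [order #4] limit_sell(price=98, qty=9): fills=#3x#4:9@101; bids=[-] asks=[-]
After op 6 [order #5] limit_buy(price=105, qty=1): fills=none; bids=[#5:1@105] asks=[-]
After op 7 [order #6] market_buy(qty=4): fills=none; bids=[#5:1@105] asks=[-]

Answer: bid=- ask=-
bid=96 ask=-
bid=- ask=-
bid=101 ask=-
bid=- ask=-
bid=105 ask=-
bid=105 ask=-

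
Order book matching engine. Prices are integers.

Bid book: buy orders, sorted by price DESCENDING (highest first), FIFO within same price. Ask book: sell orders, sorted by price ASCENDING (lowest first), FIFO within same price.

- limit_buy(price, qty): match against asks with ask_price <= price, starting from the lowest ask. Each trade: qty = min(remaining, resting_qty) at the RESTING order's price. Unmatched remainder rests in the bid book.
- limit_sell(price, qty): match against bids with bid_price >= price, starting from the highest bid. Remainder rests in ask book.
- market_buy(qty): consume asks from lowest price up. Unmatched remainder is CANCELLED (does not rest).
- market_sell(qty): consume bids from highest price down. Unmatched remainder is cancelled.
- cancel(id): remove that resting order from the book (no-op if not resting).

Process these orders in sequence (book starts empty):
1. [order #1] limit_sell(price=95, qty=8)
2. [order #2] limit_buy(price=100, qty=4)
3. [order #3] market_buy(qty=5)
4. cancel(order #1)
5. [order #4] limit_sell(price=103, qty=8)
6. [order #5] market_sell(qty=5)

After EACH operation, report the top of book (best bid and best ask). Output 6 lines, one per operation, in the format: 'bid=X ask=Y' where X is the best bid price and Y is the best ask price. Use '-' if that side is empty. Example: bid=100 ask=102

Answer: bid=- ask=95
bid=- ask=95
bid=- ask=-
bid=- ask=-
bid=- ask=103
bid=- ask=103

Derivation:
After op 1 [order #1] limit_sell(price=95, qty=8): fills=none; bids=[-] asks=[#1:8@95]
After op 2 [order #2] limit_buy(price=100, qty=4): fills=#2x#1:4@95; bids=[-] asks=[#1:4@95]
After op 3 [order #3] market_buy(qty=5): fills=#3x#1:4@95; bids=[-] asks=[-]
After op 4 cancel(order #1): fills=none; bids=[-] asks=[-]
After op 5 [order #4] limit_sell(price=103, qty=8): fills=none; bids=[-] asks=[#4:8@103]
After op 6 [order #5] market_sell(qty=5): fills=none; bids=[-] asks=[#4:8@103]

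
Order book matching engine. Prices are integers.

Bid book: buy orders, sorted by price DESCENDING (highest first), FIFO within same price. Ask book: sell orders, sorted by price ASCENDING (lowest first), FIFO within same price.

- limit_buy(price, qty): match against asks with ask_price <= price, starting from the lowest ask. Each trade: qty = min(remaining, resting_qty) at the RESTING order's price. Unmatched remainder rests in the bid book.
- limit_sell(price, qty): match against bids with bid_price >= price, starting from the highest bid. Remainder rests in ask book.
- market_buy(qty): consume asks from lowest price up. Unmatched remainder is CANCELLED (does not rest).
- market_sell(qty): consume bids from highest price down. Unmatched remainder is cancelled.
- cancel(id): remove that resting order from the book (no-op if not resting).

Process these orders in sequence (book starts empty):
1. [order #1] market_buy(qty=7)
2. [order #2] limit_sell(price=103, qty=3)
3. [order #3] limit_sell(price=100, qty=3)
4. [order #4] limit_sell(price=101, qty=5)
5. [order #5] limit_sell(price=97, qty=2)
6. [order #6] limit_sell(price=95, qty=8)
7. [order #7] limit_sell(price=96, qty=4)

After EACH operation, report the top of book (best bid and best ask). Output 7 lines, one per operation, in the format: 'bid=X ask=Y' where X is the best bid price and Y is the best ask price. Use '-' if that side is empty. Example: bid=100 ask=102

After op 1 [order #1] market_buy(qty=7): fills=none; bids=[-] asks=[-]
After op 2 [order #2] limit_sell(price=103, qty=3): fills=none; bids=[-] asks=[#2:3@103]
After op 3 [order #3] limit_sell(price=100, qty=3): fills=none; bids=[-] asks=[#3:3@100 #2:3@103]
After op 4 [order #4] limit_sell(price=101, qty=5): fills=none; bids=[-] asks=[#3:3@100 #4:5@101 #2:3@103]
After op 5 [order #5] limit_sell(price=97, qty=2): fills=none; bids=[-] asks=[#5:2@97 #3:3@100 #4:5@101 #2:3@103]
After op 6 [order #6] limit_sell(price=95, qty=8): fills=none; bids=[-] asks=[#6:8@95 #5:2@97 #3:3@100 #4:5@101 #2:3@103]
After op 7 [order #7] limit_sell(price=96, qty=4): fills=none; bids=[-] asks=[#6:8@95 #7:4@96 #5:2@97 #3:3@100 #4:5@101 #2:3@103]

Answer: bid=- ask=-
bid=- ask=103
bid=- ask=100
bid=- ask=100
bid=- ask=97
bid=- ask=95
bid=- ask=95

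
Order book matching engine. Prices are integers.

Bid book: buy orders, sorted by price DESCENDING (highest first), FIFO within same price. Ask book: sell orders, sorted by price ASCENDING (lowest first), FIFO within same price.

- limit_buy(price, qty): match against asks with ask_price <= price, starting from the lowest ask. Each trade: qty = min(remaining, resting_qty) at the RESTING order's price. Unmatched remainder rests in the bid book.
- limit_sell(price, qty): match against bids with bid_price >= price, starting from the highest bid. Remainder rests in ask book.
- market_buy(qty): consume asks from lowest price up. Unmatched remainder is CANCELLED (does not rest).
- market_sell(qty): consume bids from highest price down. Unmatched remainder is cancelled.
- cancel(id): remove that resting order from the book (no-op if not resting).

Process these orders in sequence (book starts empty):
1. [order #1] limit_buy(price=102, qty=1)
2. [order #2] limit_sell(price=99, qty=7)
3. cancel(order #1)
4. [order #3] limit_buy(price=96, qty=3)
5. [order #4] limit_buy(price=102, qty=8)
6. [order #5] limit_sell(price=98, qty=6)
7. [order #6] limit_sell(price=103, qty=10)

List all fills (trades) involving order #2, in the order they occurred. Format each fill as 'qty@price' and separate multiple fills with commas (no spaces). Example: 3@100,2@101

After op 1 [order #1] limit_buy(price=102, qty=1): fills=none; bids=[#1:1@102] asks=[-]
After op 2 [order #2] limit_sell(price=99, qty=7): fills=#1x#2:1@102; bids=[-] asks=[#2:6@99]
After op 3 cancel(order #1): fills=none; bids=[-] asks=[#2:6@99]
After op 4 [order #3] limit_buy(price=96, qty=3): fills=none; bids=[#3:3@96] asks=[#2:6@99]
After op 5 [order #4] limit_buy(price=102, qty=8): fills=#4x#2:6@99; bids=[#4:2@102 #3:3@96] asks=[-]
After op 6 [order #5] limit_sell(price=98, qty=6): fills=#4x#5:2@102; bids=[#3:3@96] asks=[#5:4@98]
After op 7 [order #6] limit_sell(price=103, qty=10): fills=none; bids=[#3:3@96] asks=[#5:4@98 #6:10@103]

Answer: 1@102,6@99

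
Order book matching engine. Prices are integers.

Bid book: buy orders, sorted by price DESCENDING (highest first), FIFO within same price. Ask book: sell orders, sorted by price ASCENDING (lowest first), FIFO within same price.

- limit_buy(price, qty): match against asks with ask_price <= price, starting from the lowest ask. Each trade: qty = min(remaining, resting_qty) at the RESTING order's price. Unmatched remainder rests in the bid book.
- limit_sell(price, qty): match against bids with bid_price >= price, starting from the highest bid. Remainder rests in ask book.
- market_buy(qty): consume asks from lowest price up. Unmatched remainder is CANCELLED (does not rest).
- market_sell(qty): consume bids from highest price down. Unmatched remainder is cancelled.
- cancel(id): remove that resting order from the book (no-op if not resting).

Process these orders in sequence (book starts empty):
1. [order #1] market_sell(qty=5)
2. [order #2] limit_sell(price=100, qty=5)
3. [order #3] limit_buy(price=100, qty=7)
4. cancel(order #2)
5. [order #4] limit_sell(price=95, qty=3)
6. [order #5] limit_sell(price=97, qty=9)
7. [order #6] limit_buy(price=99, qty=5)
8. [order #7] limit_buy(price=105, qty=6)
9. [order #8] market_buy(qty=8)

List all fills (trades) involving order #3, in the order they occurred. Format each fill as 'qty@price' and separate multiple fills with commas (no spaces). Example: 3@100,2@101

Answer: 5@100,2@100

Derivation:
After op 1 [order #1] market_sell(qty=5): fills=none; bids=[-] asks=[-]
After op 2 [order #2] limit_sell(price=100, qty=5): fills=none; bids=[-] asks=[#2:5@100]
After op 3 [order #3] limit_buy(price=100, qty=7): fills=#3x#2:5@100; bids=[#3:2@100] asks=[-]
After op 4 cancel(order #2): fills=none; bids=[#3:2@100] asks=[-]
After op 5 [order #4] limit_sell(price=95, qty=3): fills=#3x#4:2@100; bids=[-] asks=[#4:1@95]
After op 6 [order #5] limit_sell(price=97, qty=9): fills=none; bids=[-] asks=[#4:1@95 #5:9@97]
After op 7 [order #6] limit_buy(price=99, qty=5): fills=#6x#4:1@95 #6x#5:4@97; bids=[-] asks=[#5:5@97]
After op 8 [order #7] limit_buy(price=105, qty=6): fills=#7x#5:5@97; bids=[#7:1@105] asks=[-]
After op 9 [order #8] market_buy(qty=8): fills=none; bids=[#7:1@105] asks=[-]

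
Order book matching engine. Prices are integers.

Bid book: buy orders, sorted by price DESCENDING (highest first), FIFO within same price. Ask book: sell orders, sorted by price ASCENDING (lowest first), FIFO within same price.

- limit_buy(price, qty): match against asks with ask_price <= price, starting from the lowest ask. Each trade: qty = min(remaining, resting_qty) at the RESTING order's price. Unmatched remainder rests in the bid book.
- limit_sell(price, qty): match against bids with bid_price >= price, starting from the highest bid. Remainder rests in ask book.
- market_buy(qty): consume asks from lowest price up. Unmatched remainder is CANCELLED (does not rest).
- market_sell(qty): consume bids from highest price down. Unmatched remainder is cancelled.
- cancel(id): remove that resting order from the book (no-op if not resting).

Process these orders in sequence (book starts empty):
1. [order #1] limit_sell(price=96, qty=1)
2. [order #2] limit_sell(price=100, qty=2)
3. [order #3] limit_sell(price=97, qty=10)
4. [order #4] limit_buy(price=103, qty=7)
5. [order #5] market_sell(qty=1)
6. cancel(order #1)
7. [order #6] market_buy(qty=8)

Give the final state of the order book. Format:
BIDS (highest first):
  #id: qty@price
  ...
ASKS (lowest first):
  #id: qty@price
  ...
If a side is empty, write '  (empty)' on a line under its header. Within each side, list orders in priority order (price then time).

Answer: BIDS (highest first):
  (empty)
ASKS (lowest first):
  (empty)

Derivation:
After op 1 [order #1] limit_sell(price=96, qty=1): fills=none; bids=[-] asks=[#1:1@96]
After op 2 [order #2] limit_sell(price=100, qty=2): fills=none; bids=[-] asks=[#1:1@96 #2:2@100]
After op 3 [order #3] limit_sell(price=97, qty=10): fills=none; bids=[-] asks=[#1:1@96 #3:10@97 #2:2@100]
After op 4 [order #4] limit_buy(price=103, qty=7): fills=#4x#1:1@96 #4x#3:6@97; bids=[-] asks=[#3:4@97 #2:2@100]
After op 5 [order #5] market_sell(qty=1): fills=none; bids=[-] asks=[#3:4@97 #2:2@100]
After op 6 cancel(order #1): fills=none; bids=[-] asks=[#3:4@97 #2:2@100]
After op 7 [order #6] market_buy(qty=8): fills=#6x#3:4@97 #6x#2:2@100; bids=[-] asks=[-]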